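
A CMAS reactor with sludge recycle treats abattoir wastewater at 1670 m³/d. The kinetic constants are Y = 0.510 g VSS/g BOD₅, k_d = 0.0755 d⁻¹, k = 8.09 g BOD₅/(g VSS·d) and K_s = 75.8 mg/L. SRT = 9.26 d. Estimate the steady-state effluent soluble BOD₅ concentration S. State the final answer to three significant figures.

From the Monod/SRT balance for a CMAS, S = K_s·(1+k_d θ_c)/[θ_c·(Y k − k_d) − 1] = 75.8 × (1 + 0.0755 × 9.26) / [9.26 × (0.510 × 8.09 − 0.0755) − 1] = 128.8 / 36.51 = 3.528 mg/L.

S ≈ 3.53 mg/L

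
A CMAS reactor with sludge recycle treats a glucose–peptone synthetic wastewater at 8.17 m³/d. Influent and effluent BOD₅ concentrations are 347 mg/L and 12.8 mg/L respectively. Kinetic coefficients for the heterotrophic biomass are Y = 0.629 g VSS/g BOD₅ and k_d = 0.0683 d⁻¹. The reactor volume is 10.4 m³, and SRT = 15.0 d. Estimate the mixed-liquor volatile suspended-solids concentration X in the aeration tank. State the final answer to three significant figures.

Solving the biomass balance for X: X = Y Q (S₀−S) θ_c / [V (1+k_d θ_c)] = 0.629 × 8.17 × (347 − 12.8) × 15.0 / [10.4 × (1 + 0.0683 × 15.0)] = 1224 mg/L.

X ≈ 1220 mg/L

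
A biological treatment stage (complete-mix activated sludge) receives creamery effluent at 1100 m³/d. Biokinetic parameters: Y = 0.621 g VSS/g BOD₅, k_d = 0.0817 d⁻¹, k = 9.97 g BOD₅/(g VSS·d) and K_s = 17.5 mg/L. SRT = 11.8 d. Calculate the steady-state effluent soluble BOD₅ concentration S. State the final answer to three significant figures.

S ≈ 0.483 mg/L

From the Monod/SRT balance for a CMAS, S = K_s·(1+k_d θ_c)/[θ_c·(Y k − k_d) − 1] = 17.5 × (1 + 0.0817 × 11.8) / [11.8 × (0.621 × 9.97 − 0.0817) − 1] = 34.37 / 71.09 = 0.4835 mg/L.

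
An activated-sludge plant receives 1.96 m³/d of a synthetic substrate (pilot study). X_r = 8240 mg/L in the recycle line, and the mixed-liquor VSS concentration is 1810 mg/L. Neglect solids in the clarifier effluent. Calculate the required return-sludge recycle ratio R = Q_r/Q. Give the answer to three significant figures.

R ≈ 0.281

Mass balance around the secondary clarifier (neglecting effluent solids): R = X / (X_r − X) = 1810 / (8240 − 1810) = 0.2815.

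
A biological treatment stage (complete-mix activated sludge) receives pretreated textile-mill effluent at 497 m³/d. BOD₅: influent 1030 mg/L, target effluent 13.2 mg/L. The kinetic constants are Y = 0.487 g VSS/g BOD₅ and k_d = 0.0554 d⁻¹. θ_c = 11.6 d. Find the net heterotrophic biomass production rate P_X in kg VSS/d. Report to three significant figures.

P_X ≈ 150 kg VSS/d

Y_obs = Y / (1 + k_d θ_c) = 0.487 / (1 + 0.0554 × 11.6) = 0.487 / 1.643 = 0.2965.
ΔS = 1030 − 13.2 = 1017 mg/L, so the substrate removal rate is 497 × 1017/1000 = 505.3 kg BOD₅/d.
Net biomass production P_X = Y_obs × Q·(S₀ − S) = 0.2965 × 505.3 = 149.8 kg VSS/d.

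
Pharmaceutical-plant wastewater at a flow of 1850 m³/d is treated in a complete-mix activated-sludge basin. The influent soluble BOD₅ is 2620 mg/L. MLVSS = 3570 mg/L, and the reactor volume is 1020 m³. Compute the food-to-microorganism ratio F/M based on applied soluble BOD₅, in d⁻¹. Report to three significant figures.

F/M = Q·S₀ / (V·X) = 1850 × 2620 / (1020 × 3570) = 1.331 g soluble BOD₅·(g VSS·d)⁻¹.

F/M ≈ 1.33 d⁻¹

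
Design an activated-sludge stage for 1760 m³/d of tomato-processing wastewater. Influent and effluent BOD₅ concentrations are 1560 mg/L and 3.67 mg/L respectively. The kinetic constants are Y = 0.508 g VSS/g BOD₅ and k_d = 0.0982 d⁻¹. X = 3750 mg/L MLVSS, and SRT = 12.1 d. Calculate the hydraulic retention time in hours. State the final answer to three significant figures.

τ ≈ 28.0 h

Steady-state biomass mass balance: V·X·(1 + k_d·θ_c) = Y·Q·(S₀ − S)·θ_c, so V = 0.508 × 1760 × (1560 − 3.67) × 12.1 / [3750 × (1 + 0.0982 × 12.1)] = 1.68×10^7 / 8206 = 2052 m³.
HRT = V/Q = 2052 m³ / 1760 m³·d⁻¹ = 1.166 d × 24 = 27.98 h.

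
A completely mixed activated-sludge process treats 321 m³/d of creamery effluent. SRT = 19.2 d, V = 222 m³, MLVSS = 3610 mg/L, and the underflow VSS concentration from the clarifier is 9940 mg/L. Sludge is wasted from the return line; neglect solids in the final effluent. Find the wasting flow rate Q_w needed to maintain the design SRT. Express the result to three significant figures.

Q_w ≈ 4.20 m³/d

Wasting from the return line (neglecting effluent solids): Q_w = V·X / (θ_c·X_r) = 222.0 × 3610 / (19.2 × 9940) = 4.199 m³/d.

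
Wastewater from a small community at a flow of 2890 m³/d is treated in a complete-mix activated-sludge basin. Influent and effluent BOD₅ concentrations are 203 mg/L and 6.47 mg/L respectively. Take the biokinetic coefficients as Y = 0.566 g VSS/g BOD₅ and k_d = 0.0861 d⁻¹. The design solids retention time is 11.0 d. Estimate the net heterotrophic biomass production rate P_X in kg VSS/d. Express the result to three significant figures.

P_X ≈ 165 kg VSS/d

The observed yield is Y_obs = Y/(1 + k_d·θ_c) = 0.566 / (1 + 0.0861 × 11.0) = 0.566 / 1.947 = 0.2907 g VSS per g BOD₅ removed.
Substrate removed = Q·(S₀ − S) = 2890 m³/d × (203 − 6.47) g/m³ = 5.68×10^5 g/d = 568.0 kg/d.
Net biomass production P_X = Y_obs × Q·(S₀ − S) = 0.2907 × 568.0 = 165.1 kg VSS/d.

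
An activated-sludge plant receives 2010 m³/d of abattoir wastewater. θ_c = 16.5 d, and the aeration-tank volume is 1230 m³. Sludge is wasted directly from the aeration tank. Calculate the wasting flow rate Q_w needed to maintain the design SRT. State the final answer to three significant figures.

Q_w ≈ 74.5 m³/d

Wasting from the aeration tank: Q_w = V / θ_c = 1230 / 16.5 = 74.55 m³/d.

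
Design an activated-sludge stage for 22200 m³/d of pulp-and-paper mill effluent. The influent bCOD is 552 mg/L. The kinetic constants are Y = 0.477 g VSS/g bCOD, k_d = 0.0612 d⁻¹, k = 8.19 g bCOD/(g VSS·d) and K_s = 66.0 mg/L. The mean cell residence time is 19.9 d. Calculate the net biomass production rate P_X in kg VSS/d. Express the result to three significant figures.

Effluent substrate depends only on kinetics and SRT: S = K_s(1 + k_d θ_c) / [θ_c(Yk − k_d) − 1] = 66.0 × (1 + 0.0612 × 19.9) / [19.9 × (0.477 × 8.19 − 0.0612) − 1] = 146.4 / 75.52 = 1.938 mg/L.
Y_obs = Y / (1 + k_d θ_c) = 0.477 / (1 + 0.0612 × 19.9) = 0.477 / 2.218 = 0.2151.
Substrate removed = Q·(S₀ − S) = 22200 m³/d × (552 − 1.94) g/m³ = 1.22×10^7 g/d = 12211 kg/d.
Net biomass production P_X = Y_obs × Q·(S₀ − S) = 0.2151 × 12211 = 2626 kg VSS/d.

P_X ≈ 2630 kg VSS/d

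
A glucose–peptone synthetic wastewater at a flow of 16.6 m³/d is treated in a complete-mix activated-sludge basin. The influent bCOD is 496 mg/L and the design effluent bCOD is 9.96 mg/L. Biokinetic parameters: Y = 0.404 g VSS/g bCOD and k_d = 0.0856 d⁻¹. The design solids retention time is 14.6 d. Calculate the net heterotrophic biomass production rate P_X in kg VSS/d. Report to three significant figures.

P_X ≈ 1.45 kg VSS/d

Correct the yield for decay: Y_obs = Y/(1 + k_d θ_c) = 0.404 / (1 + 0.0856 × 14.6) = 0.404 / 2.250 = 0.1796.
Substrate removed = Q·(S₀ − S) = 16.6 m³/d × (496 − 9.96) g/m³ = 8.07×10^3 g/d = 8.068 kg/d.
Biomass produced: P_X = Y_obs·Q·ΔS = 0.1796 × 8.068 ≈ 1.449 kg VSS/d.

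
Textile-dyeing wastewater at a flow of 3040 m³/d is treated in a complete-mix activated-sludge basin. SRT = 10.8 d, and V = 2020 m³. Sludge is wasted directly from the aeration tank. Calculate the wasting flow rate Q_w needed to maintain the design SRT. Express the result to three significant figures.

Q_w ≈ 187 m³/d

Wasting from the aeration tank: Q_w = V / θ_c = 2020 / 10.8 = 187.0 m³/d.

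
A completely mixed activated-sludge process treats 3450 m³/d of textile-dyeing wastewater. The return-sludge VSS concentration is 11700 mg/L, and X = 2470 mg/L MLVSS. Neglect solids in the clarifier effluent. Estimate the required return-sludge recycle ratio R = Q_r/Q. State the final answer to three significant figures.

Solids balance on the clarifier gives (1+R)X = R·X_r, so R = X/(X_r − X) = 2470 / (11700 − 2470) = 0.2676.

R ≈ 0.268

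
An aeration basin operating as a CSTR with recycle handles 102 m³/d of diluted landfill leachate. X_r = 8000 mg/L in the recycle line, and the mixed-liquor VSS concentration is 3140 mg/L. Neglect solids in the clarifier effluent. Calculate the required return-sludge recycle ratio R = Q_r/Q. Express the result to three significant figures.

R ≈ 0.646

R = Q_r/Q = X/(X_r − X) = 3140 / (8000 − 3140) = 0.6461.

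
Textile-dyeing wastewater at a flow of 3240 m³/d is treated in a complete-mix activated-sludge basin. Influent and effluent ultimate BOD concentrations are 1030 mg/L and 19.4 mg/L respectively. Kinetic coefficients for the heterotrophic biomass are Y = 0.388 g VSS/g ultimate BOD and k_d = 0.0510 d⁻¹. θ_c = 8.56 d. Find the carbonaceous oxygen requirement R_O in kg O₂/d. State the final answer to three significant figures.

Y_obs = Y / (1 + k_d θ_c) = 0.388 / (1 + 0.0510 × 8.56) = 0.388 / 1.437 = 0.2701.
Substrate removed = Q·(S₀ − S) = 3240 m³/d × (1030 − 19.4) g/m³ = 3.27×10^6 g/d = 3274 kg/d.
P_X = Y_obs·Q·(S₀ − S) = 0.2701 × 3274 = 884.4 kg VSS/d.
R_O = Q·ΔS − 1.42 P_X = 3274 − 1256 = 2019 kg O₂/d.

R_O ≈ 2020 kg O₂/d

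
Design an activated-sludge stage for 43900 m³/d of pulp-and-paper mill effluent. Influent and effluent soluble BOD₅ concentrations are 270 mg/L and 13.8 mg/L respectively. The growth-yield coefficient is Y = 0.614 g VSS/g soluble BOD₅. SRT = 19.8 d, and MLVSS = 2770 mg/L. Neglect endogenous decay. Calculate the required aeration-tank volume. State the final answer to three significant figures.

V ≈ 49400 m³

V·X = Y·Q·ΔS·θ_c gives V = 0.614 × 43900 × (270 − 13.8) × 19.8 / 2770 = 49363 m³.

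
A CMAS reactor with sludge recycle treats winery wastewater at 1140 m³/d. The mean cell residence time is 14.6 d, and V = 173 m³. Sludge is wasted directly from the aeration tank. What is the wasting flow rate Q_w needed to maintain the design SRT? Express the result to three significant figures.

Q_w ≈ 11.8 m³/d

With mixed-liquor wasting, θ_c = V/Q_w, so Q_w = V/θ_c = 173.0/14.6 = 11.85 m³/d.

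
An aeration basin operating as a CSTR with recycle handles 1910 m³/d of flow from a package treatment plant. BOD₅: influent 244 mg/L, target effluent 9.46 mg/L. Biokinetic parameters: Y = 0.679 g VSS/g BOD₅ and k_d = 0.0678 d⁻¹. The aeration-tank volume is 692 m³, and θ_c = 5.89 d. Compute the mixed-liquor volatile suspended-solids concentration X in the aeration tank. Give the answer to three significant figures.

X ≈ 1850 mg/L

X = Y·Q·ΔS·θ_c / [V·(1 + k_d θ_c)] = 0.679 × 1910 × (244 − 9.46) × 5.89 / [692 × (1 + 0.0678 × 5.89)] = 1850 mg/L.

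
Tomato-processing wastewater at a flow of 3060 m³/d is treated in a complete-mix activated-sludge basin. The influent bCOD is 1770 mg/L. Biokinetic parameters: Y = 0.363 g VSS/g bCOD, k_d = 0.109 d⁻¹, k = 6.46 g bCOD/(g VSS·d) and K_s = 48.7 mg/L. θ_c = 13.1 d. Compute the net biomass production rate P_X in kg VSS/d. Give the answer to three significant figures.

P_X ≈ 808 kg VSS/d

From the Monod/SRT balance for a CMAS, S = K_s·(1+k_d θ_c)/[θ_c·(Y k − k_d) − 1] = 48.7 × (1 + 0.109 × 13.1) / [13.1 × (0.363 × 6.46 − 0.109) − 1] = 118.2 / 28.29 = 4.179 mg/L.
Observed yield with endogenous decay: Y_obs = Y / (1 + k_d·θ_c) = 0.363 / (1 + 0.109 × 13.1) = 0.363 / 2.428 = 0.1495 g VSS/g bCOD.
Q·(S₀ − S) = 3060 × (1770 − 4.18) × 10⁻³ = 5403 kg/d removed.
Biomass produced: P_X = Y_obs·Q·ΔS = 0.1495 × 5403 ≈ 807.9 kg VSS/d.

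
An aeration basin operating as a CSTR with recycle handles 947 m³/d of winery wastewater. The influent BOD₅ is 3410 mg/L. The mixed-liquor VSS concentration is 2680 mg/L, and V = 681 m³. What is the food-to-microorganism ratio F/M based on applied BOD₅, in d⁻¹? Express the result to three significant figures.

F/M = Q·S₀ / (V·X) = 947 × 3410 / (681.0 × 2680) = 1.769 g BOD₅·(g VSS·d)⁻¹.

F/M ≈ 1.77 d⁻¹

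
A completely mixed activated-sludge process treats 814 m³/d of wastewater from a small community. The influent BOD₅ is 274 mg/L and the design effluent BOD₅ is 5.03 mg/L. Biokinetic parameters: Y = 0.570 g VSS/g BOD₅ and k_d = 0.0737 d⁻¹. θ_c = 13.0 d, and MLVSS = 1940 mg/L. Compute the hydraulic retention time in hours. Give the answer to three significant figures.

τ ≈ 12.6 h

Steady-state biomass mass balance: V·X·(1 + k_d·θ_c) = Y·Q·(S₀ − S)·θ_c, so V = 0.570 × 814 × (274 − 5.03) × 13.0 / [1940 × (1 + 0.0737 × 13.0)] = 1.62×10^6 / 3799 = 427.1 m³.
τ = V/Q = 427.1/814 = 0.5247 d, or 12.59 h.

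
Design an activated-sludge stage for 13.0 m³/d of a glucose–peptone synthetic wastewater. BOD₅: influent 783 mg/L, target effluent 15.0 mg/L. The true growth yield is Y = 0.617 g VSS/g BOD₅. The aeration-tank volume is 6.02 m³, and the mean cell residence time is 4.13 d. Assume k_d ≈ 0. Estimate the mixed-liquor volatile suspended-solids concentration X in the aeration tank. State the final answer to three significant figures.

X ≈ 4230 mg/L

From V·X = Y·Q·(S₀ − S)·θ_c (decay neglected): X = 0.617 × 13.0 × (783 − 15.0) × 4.13 / 6.02 = 4226 mg/L.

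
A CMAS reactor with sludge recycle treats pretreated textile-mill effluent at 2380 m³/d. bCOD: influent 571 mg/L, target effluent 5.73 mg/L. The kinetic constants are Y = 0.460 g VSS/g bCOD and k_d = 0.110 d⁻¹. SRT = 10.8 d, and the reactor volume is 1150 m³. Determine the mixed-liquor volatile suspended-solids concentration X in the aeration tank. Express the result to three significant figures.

Solving the biomass balance for X: X = Y Q (S₀−S) θ_c / [V (1+k_d θ_c)] = 0.460 × 2380 × (571 − 5.73) × 10.8 / [1150 × (1 + 0.110 × 10.8)] = 2656 mg/L.

X ≈ 2660 mg/L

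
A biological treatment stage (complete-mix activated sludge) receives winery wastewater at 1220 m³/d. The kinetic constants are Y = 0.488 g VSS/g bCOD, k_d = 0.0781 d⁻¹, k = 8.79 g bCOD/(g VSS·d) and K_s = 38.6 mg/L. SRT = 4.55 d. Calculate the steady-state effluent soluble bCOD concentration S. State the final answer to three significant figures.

Effluent substrate depends only on kinetics and SRT: S = K_s(1 + k_d θ_c) / [θ_c(Yk − k_d) − 1] = 38.6 × (1 + 0.0781 × 4.55) / [4.55 × (0.488 × 8.79 − 0.0781) − 1] = 52.32 / 18.16 = 2.881 mg/L.

S ≈ 2.88 mg/L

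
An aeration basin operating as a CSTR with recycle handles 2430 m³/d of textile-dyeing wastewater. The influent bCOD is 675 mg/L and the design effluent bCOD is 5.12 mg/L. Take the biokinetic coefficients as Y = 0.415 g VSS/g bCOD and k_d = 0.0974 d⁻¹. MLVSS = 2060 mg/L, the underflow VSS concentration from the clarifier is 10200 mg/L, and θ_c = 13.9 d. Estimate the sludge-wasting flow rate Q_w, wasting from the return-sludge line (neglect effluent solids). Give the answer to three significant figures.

From the SRT design equation V = Y Q (S₀−S) θ_c / [X (1 + k_d θ_c)] = 0.415 × 2430 × (675 − 5.12) × 13.9 / [2060 × (1 + 0.0974 × 13.9)] = 9.39×10^6 / 4849 = 1937 m³.
Wasting from the return line (neglecting effluent solids): Q_w = V·X / (θ_c·X_r) = 1937 × 2060 / (13.9 × 10200) = 28.14 m³/d.

Q_w ≈ 28.1 m³/d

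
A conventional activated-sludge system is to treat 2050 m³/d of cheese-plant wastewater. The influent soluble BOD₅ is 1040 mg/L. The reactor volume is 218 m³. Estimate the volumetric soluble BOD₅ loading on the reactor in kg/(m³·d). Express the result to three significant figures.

L_v ≈ 9.78 kg soluble BOD₅/(m³·d)

L_v = Q S₀ / V = 2050 × 1040 × 10⁻³ / 218.0 = 9.780 kg/(m³·d).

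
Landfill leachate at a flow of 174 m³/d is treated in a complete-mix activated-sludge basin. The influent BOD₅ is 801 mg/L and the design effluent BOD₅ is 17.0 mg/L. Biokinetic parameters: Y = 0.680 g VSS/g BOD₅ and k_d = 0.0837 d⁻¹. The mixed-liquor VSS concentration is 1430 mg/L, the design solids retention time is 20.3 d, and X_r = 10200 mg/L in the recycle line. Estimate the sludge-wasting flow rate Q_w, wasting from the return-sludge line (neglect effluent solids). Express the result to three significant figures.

Rearranging the biomass balance for a CMAS with decay, V = Y·Q·ΔS·θ_c / [X·(1+k_d θ_c)] = 0.680 × 174 × (801 − 17.0) × 20.3 / [1430 × (1 + 0.0837 × 20.3)] = 1.88×10^6 / 3860 = 487.9 m³.
Q_w = (V·X)/(θ_c X_r) = 487.9 × 1430 / (20.3 × 10200) = 3.369 m³/d.

Q_w ≈ 3.37 m³/d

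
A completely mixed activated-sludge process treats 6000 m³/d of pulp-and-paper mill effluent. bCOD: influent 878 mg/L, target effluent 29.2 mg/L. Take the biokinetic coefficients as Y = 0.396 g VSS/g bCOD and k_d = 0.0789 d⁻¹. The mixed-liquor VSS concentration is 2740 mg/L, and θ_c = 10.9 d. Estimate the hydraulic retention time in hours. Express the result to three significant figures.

Rearranging the biomass balance for a CMAS with decay, V = Y·Q·ΔS·θ_c / [X·(1+k_d θ_c)] = 0.396 × 6000 × (878 − 29.2) × 10.9 / [2740 × (1 + 0.0789 × 10.9)] = 2.2×10^7 / 5096 = 4313 m³.
HRT = V/Q = 4313 m³ / 6000 m³·d⁻¹ = 0.7189 d × 24 = 17.25 h.

τ ≈ 17.3 h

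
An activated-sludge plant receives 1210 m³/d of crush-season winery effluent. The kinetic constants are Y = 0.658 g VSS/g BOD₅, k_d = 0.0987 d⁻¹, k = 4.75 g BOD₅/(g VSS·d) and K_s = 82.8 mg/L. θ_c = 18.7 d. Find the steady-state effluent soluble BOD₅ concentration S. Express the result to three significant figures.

For a completely mixed reactor with recycle the Lawrence–McCarty relation gives S = K_s·(1 + k_d·θ_c) / [θ_c·(Y·k − k_d) − 1] = 82.8 × (1 + 0.0987 × 18.7) / [18.7 × (0.658 × 4.75 − 0.0987) − 1] = 235.6 / 55.60 = 4.238 mg/L.

S ≈ 4.24 mg/L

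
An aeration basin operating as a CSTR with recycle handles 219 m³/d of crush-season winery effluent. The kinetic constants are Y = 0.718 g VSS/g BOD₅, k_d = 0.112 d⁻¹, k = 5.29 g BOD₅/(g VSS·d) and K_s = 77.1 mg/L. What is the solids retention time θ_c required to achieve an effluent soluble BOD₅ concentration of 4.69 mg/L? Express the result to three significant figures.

θ_c ≈ 9.45 d

Specific growth rate at S = 4.69 mg/L: μ = YkS/(K_s+S) = 0.718·5.29·4.69/(77.1+4.69) = 0.2178 d⁻¹.
θ_c = 1/(μ − k_d) = 1/(0.2178 − 0.112) = 1/0.1058 = 9.452 d.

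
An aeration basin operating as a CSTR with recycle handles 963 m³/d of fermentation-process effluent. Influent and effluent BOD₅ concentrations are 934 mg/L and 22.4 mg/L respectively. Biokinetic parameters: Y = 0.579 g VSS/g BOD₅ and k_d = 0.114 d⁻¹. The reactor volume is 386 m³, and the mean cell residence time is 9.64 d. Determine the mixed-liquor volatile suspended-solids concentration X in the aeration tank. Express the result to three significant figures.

From V·X·(1 + k_d·θ_c) = Y·Q·(S₀ − S)·θ_c: X = 0.579 × 963 × (934 − 22.4) × 9.64 / [386 × (1 + 0.114 × 9.64)] = 6048 mg/L.

X ≈ 6050 mg/L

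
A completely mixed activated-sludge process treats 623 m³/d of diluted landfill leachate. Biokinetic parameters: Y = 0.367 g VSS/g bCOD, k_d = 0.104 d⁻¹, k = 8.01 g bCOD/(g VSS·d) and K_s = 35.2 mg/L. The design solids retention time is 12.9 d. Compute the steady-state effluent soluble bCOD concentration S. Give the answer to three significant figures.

S ≈ 2.32 mg/L

Effluent substrate depends only on kinetics and SRT: S = K_s(1 + k_d θ_c) / [θ_c(Yk − k_d) − 1] = 35.2 × (1 + 0.104 × 12.9) / [12.9 × (0.367 × 8.01 − 0.104) − 1] = 82.42 / 35.58 = 2.317 mg/L.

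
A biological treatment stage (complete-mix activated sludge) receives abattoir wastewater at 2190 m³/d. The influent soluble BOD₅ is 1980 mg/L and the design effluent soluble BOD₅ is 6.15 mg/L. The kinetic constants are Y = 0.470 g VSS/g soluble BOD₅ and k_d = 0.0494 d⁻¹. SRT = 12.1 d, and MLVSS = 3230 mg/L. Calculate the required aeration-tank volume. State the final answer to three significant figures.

Steady-state biomass mass balance: V·X·(1 + k_d·θ_c) = Y·Q·(S₀ − S)·θ_c, so V = 0.470 × 2190 × (1980 − 6.15) × 12.1 / [3230 × (1 + 0.0494 × 12.1)] = 2.46×10^7 / 5161 = 4764 m³.

V ≈ 4760 m³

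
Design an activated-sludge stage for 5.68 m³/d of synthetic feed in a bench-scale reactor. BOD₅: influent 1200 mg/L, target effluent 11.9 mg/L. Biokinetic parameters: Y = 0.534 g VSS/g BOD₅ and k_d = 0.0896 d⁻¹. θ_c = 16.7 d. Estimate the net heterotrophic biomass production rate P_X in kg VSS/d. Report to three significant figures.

P_X ≈ 1.44 kg VSS/d

Correct the yield for decay: Y_obs = Y/(1 + k_d θ_c) = 0.534 / (1 + 0.0896 × 16.7) = 0.534 / 2.496 = 0.2139.
Substrate removed = Q·(S₀ − S) = 5.68 m³/d × (1200 − 11.9) g/m³ = 6.75×10^3 g/d = 6.748 kg/d.
Net biomass production P_X = Y_obs × Q·(S₀ − S) = 0.2139 × 6.748 = 1.444 kg VSS/d.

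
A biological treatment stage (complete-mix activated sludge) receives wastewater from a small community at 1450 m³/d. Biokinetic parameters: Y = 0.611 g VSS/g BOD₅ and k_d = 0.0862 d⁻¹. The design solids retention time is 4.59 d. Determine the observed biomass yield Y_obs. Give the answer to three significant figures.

Y_obs ≈ 0.438 g VSS/g BOD₅

The observed yield is Y_obs = Y/(1 + k_d·θ_c) = 0.611 / (1 + 0.0862 × 4.59) = 0.611 / 1.396 = 0.4378 g VSS per g BOD₅ removed.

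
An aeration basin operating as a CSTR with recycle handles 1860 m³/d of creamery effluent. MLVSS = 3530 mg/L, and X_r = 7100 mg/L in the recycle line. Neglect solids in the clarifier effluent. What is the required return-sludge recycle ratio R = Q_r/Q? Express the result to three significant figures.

R = Q_r/Q = X/(X_r − X) = 3530 / (7100 − 3530) = 0.9888.

R ≈ 0.989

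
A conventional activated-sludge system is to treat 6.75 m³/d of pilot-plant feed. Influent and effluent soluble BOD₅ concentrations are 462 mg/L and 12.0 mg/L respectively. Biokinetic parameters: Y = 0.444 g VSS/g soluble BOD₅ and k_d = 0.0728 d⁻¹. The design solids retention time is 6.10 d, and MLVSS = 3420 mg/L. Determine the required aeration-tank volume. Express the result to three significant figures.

Rearranging the biomass balance for a CMAS with decay, V = Y·Q·ΔS·θ_c / [X·(1+k_d θ_c)] = 0.444 × 6.75 × (462 − 12.0) × 6.10 / [3420 × (1 + 0.0728 × 6.10)] = 8.23×10^3 / 4939 = 1.666 m³.

V ≈ 1.67 m³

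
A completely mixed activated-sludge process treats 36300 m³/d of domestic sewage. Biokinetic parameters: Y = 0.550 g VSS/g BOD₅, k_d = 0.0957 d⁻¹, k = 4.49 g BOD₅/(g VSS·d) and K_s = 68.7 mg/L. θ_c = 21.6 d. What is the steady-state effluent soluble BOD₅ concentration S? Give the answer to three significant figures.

S ≈ 4.19 mg/L

Effluent substrate depends only on kinetics and SRT: S = K_s(1 + k_d θ_c) / [θ_c(Yk − k_d) − 1] = 68.7 × (1 + 0.0957 × 21.6) / [21.6 × (0.550 × 4.49 − 0.0957) − 1] = 210.7 / 50.27 = 4.191 mg/L.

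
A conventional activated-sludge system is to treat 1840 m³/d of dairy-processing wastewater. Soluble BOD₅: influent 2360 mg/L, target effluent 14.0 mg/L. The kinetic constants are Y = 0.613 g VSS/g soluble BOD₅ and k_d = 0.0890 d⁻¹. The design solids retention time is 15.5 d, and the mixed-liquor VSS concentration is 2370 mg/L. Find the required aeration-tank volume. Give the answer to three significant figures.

V ≈ 7270 m³

Rearranging the biomass balance for a CMAS with decay, V = Y·Q·ΔS·θ_c / [X·(1+k_d θ_c)] = 0.613 × 1840 × (2360 − 14.0) × 15.5 / [2370 × (1 + 0.0890 × 15.5)] = 4.1×10^7 / 5639 = 7273 m³.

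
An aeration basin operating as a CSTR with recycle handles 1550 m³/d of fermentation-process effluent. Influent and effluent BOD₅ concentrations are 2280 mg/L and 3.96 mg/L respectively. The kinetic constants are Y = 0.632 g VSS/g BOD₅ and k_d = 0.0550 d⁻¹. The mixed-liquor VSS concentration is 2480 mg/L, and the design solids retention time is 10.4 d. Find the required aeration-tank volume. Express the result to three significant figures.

V ≈ 5950 m³

Steady-state biomass mass balance: V·X·(1 + k_d·θ_c) = Y·Q·(S₀ − S)·θ_c, so V = 0.632 × 1550 × (2280 − 3.96) × 10.4 / [2480 × (1 + 0.0550 × 10.4)] = 2.32×10^7 / 3899 = 5948 m³.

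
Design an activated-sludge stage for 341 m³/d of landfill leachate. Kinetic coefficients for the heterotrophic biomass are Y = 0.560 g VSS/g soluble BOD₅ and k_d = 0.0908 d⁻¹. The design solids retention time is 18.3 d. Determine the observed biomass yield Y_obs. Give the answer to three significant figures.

Y_obs ≈ 0.210 g VSS/g soluble BOD₅

Y_obs = Y / (1 + k_d θ_c) = 0.560 / (1 + 0.0908 × 18.3) = 0.560 / 2.662 = 0.2104.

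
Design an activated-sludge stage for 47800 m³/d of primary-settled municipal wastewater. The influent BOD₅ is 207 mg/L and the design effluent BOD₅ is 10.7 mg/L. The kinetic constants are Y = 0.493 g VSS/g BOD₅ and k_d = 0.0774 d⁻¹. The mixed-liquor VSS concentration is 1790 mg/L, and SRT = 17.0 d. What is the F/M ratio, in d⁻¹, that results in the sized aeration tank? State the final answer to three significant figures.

Rearranging the biomass balance for a CMAS with decay, V = Y·Q·ΔS·θ_c / [X·(1+k_d θ_c)] = 0.493 × 47800 × (207 − 10.7) × 17.0 / [1790 × (1 + 0.0774 × 17.0)] = 7.86×10^7 / 4145 = 18971 m³.
F/M = Q·S₀ / (V·X) = 47800 × 207 / (18971 × 1790) = 0.2914 g BOD₅·(g VSS·d)⁻¹.

F/M ≈ 0.291 d⁻¹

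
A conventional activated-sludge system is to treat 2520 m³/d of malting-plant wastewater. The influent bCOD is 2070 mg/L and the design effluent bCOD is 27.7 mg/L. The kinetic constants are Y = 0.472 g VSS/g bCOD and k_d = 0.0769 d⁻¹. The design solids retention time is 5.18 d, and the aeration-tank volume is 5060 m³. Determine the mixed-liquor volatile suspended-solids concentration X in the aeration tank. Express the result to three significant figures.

X ≈ 1780 mg/L

Solving the biomass balance for X: X = Y Q (S₀−S) θ_c / [V (1+k_d θ_c)] = 0.472 × 2520 × (2070 − 27.7) × 5.18 / [5060 × (1 + 0.0769 × 5.18)] = 1778 mg/L.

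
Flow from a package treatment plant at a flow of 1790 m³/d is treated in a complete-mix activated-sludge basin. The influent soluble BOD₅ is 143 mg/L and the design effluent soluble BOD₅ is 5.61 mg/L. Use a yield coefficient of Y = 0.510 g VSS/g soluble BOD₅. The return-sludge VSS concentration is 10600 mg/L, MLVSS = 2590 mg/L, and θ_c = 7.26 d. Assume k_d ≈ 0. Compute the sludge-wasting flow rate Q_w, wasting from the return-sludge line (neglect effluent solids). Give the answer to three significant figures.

Q_w ≈ 11.8 m³/d

With k_d = 0 the design equation reduces to V = Y Q (S₀−S) θ_c / X = 0.510 × 1790 × (143 − 5.61) × 7.26 / 2590 = 351.6 m³.
Wasting from the return line (neglecting effluent solids): Q_w = V·X / (θ_c·X_r) = 351.6 × 2590 / (7.26 × 10600) = 11.83 m³/d.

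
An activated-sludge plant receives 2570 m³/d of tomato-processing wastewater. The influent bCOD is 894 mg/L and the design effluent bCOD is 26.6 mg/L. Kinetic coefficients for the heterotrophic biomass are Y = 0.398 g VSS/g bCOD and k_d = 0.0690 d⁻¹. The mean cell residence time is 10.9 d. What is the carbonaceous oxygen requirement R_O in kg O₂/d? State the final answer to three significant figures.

Correct the yield for decay: Y_obs = Y/(1 + k_d θ_c) = 0.398 / (1 + 0.0690 × 10.9) = 0.398 / 1.752 = 0.2272.
Substrate removed = Q·(S₀ − S) = 2570 m³/d × (894 − 26.6) g/m³ = 2.23×10^6 g/d = 2229 kg/d.
Biomass synthesised: P_X = Y_obs × 2229 = 506.4 kg VSS/d.
Carbonaceous O₂ demand = substrate oxidised − cell-mass equivalent = 2229 − 1.42 × 506.4 = 1510 kg O₂/d.

R_O ≈ 1510 kg O₂/d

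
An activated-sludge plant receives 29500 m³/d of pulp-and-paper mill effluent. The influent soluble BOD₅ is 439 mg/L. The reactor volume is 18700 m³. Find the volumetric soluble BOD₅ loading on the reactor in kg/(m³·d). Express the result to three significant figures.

Applied soluble BOD₅ load per unit volume = Q·S₀/V = (29500 × 439/1000)/18700 = 0.6925 kg soluble BOD₅·m⁻³·d⁻¹.

L_v ≈ 0.693 kg soluble BOD₅/(m³·d)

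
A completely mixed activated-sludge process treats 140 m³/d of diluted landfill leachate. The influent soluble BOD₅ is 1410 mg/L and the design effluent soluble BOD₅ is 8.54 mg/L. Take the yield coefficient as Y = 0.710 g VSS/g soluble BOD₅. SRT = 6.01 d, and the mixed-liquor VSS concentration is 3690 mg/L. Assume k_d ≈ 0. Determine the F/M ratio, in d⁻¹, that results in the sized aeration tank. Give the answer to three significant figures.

F/M ≈ 0.236 d⁻¹

Biomass mass balance (decay neglected): V·X = Y·Q·(S₀ − S)·θ_c, so V = 0.710 × 140 × (1410 − 8.54) × 6.01 / 3690 = 226.9 m³.
F/M = Q·S₀ / (V·X) = 140 × 1410 / (226.9 × 3690) = 0.2358 g soluble BOD₅·(g VSS·d)⁻¹.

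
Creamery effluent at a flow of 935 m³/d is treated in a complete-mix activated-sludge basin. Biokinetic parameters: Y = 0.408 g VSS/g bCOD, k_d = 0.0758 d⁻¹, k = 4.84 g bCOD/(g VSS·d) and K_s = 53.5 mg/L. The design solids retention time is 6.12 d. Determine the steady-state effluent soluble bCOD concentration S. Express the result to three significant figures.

For a completely mixed reactor with recycle the Lawrence–McCarty relation gives S = K_s·(1 + k_d·θ_c) / [θ_c·(Y·k − k_d) − 1] = 53.5 × (1 + 0.0758 × 6.12) / [6.12 × (0.408 × 4.84 − 0.0758) − 1] = 78.32 / 10.62 = 7.374 mg/L.

S ≈ 7.37 mg/L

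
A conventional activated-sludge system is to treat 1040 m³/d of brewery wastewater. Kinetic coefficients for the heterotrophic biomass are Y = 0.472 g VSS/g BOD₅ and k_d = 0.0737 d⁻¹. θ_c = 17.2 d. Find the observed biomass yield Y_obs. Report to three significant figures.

Y_obs ≈ 0.208 g VSS/g BOD₅

Observed yield with endogenous decay: Y_obs = Y / (1 + k_d·θ_c) = 0.472 / (1 + 0.0737 × 17.2) = 0.472 / 2.268 = 0.2081 g VSS/g BOD₅.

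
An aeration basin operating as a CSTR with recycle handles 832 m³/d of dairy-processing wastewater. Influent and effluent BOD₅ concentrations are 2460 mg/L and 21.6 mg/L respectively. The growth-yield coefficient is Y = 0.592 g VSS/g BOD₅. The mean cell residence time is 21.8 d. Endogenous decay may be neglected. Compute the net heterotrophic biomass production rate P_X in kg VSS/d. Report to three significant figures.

Since k_d ≈ 0, Y_obs = Y = 0.592 g VSS/g BOD₅.
Substrate removed = Q·(S₀ − S) = 832 m³/d × (2460 − 21.6) g/m³ = 2.03×10^6 g/d = 2029 kg/d.
Biomass produced: P_X = Y_obs·Q·ΔS = 0.5920 × 2029 ≈ 1201 kg VSS/d.

P_X ≈ 1200 kg VSS/d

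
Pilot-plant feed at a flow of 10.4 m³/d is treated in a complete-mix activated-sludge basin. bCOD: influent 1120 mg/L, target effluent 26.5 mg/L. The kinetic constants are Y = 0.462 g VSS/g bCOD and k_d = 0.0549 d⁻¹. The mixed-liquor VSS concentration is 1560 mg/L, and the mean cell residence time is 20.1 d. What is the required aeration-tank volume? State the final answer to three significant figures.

V ≈ 32.2 m³

Steady-state biomass mass balance: V·X·(1 + k_d·θ_c) = Y·Q·(S₀ − S)·θ_c, so V = 0.462 × 10.4 × (1120 − 26.5) × 20.1 / [1560 × (1 + 0.0549 × 20.1)] = 1.06×10^5 / 3281 = 32.18 m³.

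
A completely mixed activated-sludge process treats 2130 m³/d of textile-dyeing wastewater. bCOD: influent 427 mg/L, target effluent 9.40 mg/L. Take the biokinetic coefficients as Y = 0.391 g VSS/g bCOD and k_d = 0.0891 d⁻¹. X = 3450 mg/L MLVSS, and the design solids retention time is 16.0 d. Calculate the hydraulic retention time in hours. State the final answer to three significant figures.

τ ≈ 7.49 h

From the SRT design equation V = Y Q (S₀−S) θ_c / [X (1 + k_d θ_c)] = 0.391 × 2130 × (427 − 9.40) × 16.0 / [3450 × (1 + 0.0891 × 16.0)] = 5.56×10^6 / 8368 = 665.0 m³.
τ = V/Q = 665.0/2130 = 0.3122 d, or 7.493 h.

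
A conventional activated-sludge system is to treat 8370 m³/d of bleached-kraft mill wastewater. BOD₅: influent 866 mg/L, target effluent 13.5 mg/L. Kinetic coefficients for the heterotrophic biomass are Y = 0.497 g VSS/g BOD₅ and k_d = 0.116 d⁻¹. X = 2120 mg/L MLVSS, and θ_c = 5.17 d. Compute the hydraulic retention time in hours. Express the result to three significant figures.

Steady-state biomass mass balance: V·X·(1 + k_d·θ_c) = Y·Q·(S₀ − S)·θ_c, so V = 0.497 × 8370 × (866 − 13.5) × 5.17 / [2120 × (1 + 0.116 × 5.17)] = 1.83×10^7 / 3391 = 5406 m³.
HRT = V/Q = 5406 m³ / 8370 m³·d⁻¹ = 0.6459 d × 24 = 15.50 h.

τ ≈ 15.5 h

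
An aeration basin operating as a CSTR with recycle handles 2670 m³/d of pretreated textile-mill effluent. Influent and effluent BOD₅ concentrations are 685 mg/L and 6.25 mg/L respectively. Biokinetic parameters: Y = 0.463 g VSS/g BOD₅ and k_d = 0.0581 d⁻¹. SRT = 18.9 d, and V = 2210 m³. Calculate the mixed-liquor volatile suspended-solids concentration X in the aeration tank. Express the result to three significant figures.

X = Y·Q·ΔS·θ_c / [V·(1 + k_d θ_c)] = 0.463 × 2670 × (685 − 6.25) × 18.9 / [2210 × (1 + 0.0581 × 18.9)] = 3420 mg/L.

X ≈ 3420 mg/L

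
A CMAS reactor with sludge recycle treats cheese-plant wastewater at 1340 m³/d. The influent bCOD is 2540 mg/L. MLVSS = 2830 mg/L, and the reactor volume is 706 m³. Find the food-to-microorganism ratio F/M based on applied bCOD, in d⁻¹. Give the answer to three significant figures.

F/M ≈ 1.70 d⁻¹

F/M = applied load / biomass = Q·S₀/(V·X) = 1340 × 2540 / (706.0 × 2830) = 1.704 d⁻¹.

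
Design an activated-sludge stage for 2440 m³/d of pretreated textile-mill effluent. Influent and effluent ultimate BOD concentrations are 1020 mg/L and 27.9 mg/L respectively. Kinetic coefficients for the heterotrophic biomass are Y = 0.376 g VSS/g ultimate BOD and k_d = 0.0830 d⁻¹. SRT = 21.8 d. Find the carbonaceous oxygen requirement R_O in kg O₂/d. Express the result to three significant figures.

R_O ≈ 1960 kg O₂/d

Observed yield with endogenous decay: Y_obs = Y / (1 + k_d·θ_c) = 0.376 / (1 + 0.0830 × 21.8) = 0.376 / 2.809 = 0.1338 g VSS/g ultimate BOD.
Substrate removed = Q·(S₀ − S) = 2440 m³/d × (1020 − 27.9) g/m³ = 2.42×10^6 g/d = 2421 kg/d.
Net sludge production P_X = 0.1338 × 2421 = 324.0 kg VSS/d.
R_O = Q·ΔS − 1.42 P_X = 2421 − 460.1 = 1961 kg O₂/d.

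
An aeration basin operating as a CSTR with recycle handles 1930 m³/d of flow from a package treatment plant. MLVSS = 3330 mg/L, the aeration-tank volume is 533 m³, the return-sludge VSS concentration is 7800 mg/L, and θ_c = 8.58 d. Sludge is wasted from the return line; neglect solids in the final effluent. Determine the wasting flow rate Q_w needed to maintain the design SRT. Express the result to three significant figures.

Wasting from the return line (neglecting effluent solids): Q_w = V·X / (θ_c·X_r) = 533.0 × 3330 / (8.58 × 7800) = 26.52 m³/d.

Q_w ≈ 26.5 m³/d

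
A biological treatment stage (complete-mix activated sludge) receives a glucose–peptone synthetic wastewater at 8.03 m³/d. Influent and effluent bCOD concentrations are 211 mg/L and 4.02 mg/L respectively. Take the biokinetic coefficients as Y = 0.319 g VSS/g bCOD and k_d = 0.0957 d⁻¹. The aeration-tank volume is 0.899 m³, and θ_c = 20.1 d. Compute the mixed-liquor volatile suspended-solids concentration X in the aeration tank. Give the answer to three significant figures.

From V·X·(1 + k_d·θ_c) = Y·Q·(S₀ − S)·θ_c: X = 0.319 × 8.03 × (211 − 4.02) × 20.1 / [0.899 × (1 + 0.0957 × 20.1)] = 4055 mg/L.

X ≈ 4050 mg/L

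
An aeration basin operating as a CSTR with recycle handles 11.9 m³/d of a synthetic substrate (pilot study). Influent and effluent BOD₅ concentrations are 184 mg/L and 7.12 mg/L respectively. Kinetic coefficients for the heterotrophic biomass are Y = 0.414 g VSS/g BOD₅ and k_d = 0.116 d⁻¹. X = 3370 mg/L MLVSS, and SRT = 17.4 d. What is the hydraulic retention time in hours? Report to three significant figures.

From the SRT design equation V = Y Q (S₀−S) θ_c / [X (1 + k_d θ_c)] = 0.414 × 11.9 × (184 − 7.12) × 17.4 / [3370 × (1 + 0.116 × 17.4)] = 1.52×10^4 / 10172 = 1.491 m³.
HRT = V/Q = 1.491 m³ / 11.9 m³·d⁻¹ = 0.1253 d × 24 = 3.006 h.

τ ≈ 3.01 h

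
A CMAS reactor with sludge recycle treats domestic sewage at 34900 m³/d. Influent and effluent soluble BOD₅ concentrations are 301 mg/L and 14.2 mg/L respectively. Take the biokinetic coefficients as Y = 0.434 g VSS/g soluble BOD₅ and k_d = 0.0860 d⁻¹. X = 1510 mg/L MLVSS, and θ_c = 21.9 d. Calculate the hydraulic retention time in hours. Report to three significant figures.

τ ≈ 15.0 h

Rearranging the biomass balance for a CMAS with decay, V = Y·Q·ΔS·θ_c / [X·(1+k_d θ_c)] = 0.434 × 34900 × (301 − 14.2) × 21.9 / [1510 × (1 + 0.0860 × 21.9)] = 9.51×10^7 / 4354 = 21850 m³.
HRT = V/Q = 21850 m³ / 34900 m³·d⁻¹ = 0.6261 d × 24 = 15.03 h.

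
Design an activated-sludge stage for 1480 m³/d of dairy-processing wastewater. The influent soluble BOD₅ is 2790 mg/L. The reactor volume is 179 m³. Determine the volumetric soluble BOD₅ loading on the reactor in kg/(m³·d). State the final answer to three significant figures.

Volumetric loading L_v = Q·S₀ / V = 1480 × 2790 g/m³ / 179.0 m³ = 23068 g/(m³·d) = 23.07 kg soluble BOD₅/(m³·d).

L_v ≈ 23.1 kg soluble BOD₅/(m³·d)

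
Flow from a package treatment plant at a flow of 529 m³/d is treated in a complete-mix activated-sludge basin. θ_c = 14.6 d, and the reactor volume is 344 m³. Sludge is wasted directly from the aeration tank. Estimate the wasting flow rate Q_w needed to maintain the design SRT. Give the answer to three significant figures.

With mixed-liquor wasting, θ_c = V/Q_w, so Q_w = V/θ_c = 344.0/14.6 = 23.56 m³/d.

Q_w ≈ 23.6 m³/d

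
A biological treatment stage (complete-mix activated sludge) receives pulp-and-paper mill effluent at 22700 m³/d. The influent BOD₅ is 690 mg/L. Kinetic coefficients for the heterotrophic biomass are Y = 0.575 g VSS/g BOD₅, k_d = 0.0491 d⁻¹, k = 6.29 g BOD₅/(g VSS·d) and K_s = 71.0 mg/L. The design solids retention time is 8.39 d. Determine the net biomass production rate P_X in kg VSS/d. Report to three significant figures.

For a completely mixed reactor with recycle the Lawrence–McCarty relation gives S = K_s·(1 + k_d·θ_c) / [θ_c·(Y·k − k_d) − 1] = 71.0 × (1 + 0.0491 × 8.39) / [8.39 × (0.575 × 6.29 − 0.0491) − 1] = 100.2 / 28.93 = 3.465 mg/L.
Y_obs = Y / (1 + k_d θ_c) = 0.575 / (1 + 0.0491 × 8.39) = 0.575 / 1.412 = 0.4072.
Substrate removed = Q·(S₀ − S) = 22700 m³/d × (690 − 3.46) g/m³ = 1.56×10^7 g/d = 15584 kg/d.
Biomass produced: P_X = Y_obs·Q·ΔS = 0.4072 × 15584 ≈ 6347 kg VSS/d.

P_X ≈ 6350 kg VSS/d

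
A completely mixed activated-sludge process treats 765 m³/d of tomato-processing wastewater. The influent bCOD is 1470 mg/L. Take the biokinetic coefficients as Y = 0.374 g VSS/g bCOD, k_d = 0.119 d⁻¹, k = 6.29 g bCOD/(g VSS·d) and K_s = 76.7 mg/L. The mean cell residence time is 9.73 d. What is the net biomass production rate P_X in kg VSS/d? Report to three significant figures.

P_X ≈ 194 kg VSS/d

For a completely mixed reactor with recycle the Lawrence–McCarty relation gives S = K_s·(1 + k_d·θ_c) / [θ_c·(Y·k − k_d) − 1] = 76.7 × (1 + 0.119 × 9.73) / [9.73 × (0.374 × 6.29 − 0.119) − 1] = 165.5 / 20.73 = 7.983 mg/L.
The observed yield is Y_obs = Y/(1 + k_d·θ_c) = 0.374 / (1 + 0.119 × 9.73) = 0.374 / 2.158 = 0.1733 g VSS per g bCOD removed.
ΔS = 1470 − 7.98 = 1462 mg/L, so the substrate removal rate is 765 × 1462/1000 = 1118 kg bCOD/d.
So the net sludge growth is P_X = 0.1733 × 1118 = 193.8 kg VSS/d.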